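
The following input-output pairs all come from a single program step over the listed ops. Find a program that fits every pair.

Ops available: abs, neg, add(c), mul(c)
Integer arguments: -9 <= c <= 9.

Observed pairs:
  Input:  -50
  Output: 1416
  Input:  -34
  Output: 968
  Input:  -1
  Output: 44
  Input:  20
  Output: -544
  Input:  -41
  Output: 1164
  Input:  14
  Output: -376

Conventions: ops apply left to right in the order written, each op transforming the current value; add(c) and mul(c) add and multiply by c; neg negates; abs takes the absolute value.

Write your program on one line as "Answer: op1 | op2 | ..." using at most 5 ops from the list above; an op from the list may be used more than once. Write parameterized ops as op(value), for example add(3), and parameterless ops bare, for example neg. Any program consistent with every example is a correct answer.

neg | mul(-7) | neg | add(4) | mul(4)

Check, running the answer program on each example:
  -50 -> 50 -> -350 -> 350 -> 354 -> 1416
  -34 -> 34 -> -238 -> 238 -> 242 -> 968
  -1 -> 1 -> -7 -> 7 -> 11 -> 44
  20 -> -20 -> 140 -> -140 -> -136 -> -544
  -41 -> 41 -> -287 -> 287 -> 291 -> 1164
  14 -> -14 -> 98 -> -98 -> -94 -> -376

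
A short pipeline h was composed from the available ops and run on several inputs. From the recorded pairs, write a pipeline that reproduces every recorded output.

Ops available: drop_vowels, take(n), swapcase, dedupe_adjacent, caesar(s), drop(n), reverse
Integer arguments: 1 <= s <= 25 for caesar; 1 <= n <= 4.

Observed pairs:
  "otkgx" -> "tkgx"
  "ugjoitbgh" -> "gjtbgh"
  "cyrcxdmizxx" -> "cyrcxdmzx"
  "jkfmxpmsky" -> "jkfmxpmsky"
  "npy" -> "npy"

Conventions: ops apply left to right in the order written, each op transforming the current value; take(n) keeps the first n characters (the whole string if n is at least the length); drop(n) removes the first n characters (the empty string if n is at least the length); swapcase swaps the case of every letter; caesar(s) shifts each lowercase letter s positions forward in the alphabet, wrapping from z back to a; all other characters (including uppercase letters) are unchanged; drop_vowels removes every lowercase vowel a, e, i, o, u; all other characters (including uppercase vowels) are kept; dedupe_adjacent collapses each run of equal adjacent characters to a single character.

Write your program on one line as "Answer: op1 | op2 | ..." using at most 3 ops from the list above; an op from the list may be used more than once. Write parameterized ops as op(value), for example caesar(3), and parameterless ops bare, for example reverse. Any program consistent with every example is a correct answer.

dedupe_adjacent | drop_vowels

Check, running the answer program on each example:
  "otkgx" -> "otkgx" -> "tkgx"
  "ugjoitbgh" -> "ugjoitbgh" -> "gjtbgh"
  "cyrcxdmizxx" -> "cyrcxdmizx" -> "cyrcxdmzx"
  "jkfmxpmsky" -> "jkfmxpmsky" -> "jkfmxpmsky"
  "npy" -> "npy" -> "npy"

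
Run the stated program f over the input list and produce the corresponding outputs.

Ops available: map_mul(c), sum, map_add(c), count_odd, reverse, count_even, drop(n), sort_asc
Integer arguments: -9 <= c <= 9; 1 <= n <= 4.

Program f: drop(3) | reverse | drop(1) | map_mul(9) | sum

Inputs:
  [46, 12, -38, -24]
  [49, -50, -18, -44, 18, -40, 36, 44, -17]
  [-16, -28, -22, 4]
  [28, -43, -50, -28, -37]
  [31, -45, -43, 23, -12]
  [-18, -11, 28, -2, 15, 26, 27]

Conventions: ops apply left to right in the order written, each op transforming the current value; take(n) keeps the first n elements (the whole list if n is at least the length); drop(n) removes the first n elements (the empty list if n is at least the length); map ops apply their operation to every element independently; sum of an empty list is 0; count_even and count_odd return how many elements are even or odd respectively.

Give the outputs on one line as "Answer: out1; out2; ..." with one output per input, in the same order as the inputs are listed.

0; 126; 0; -252; 207; 351

Execution, op by op:
  [46, 12, -38, -24] -> [-24] -> [-24] -> [] -> [] -> 0
  [49, -50, -18, -44, 18, -40, 36, 44, -17] -> [-44, 18, -40, 36, 44, -17] -> [-17, 44, 36, -40, 18, -44] -> [44, 36, -40, 18, -44] -> [396, 324, -360, 162, -396] -> 126
  [-16, -28, -22, 4] -> [4] -> [4] -> [] -> [] -> 0
  [28, -43, -50, -28, -37] -> [-28, -37] -> [-37, -28] -> [-28] -> [-252] -> -252
  [31, -45, -43, 23, -12] -> [23, -12] -> [-12, 23] -> [23] -> [207] -> 207
  [-18, -11, 28, -2, 15, 26, 27] -> [-2, 15, 26, 27] -> [27, 26, 15, -2] -> [26, 15, -2] -> [234, 135, -18] -> 351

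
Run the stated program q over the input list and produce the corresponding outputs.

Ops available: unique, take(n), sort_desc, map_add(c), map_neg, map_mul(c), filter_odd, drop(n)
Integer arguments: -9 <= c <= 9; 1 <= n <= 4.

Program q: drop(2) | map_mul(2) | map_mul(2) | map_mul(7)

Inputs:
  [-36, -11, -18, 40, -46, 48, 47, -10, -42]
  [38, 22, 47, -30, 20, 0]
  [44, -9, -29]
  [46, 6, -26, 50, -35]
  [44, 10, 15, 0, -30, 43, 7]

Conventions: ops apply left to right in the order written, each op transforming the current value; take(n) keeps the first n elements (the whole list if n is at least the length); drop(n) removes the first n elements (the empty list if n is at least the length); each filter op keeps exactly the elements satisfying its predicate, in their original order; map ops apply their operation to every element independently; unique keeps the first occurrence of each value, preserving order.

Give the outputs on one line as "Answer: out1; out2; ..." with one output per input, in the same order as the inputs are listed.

[-504, 1120, -1288, 1344, 1316, -280, -1176]; [1316, -840, 560, 0]; [-812]; [-728, 1400, -980]; [420, 0, -840, 1204, 196]

Execution, op by op:
  [-36, -11, -18, 40, -46, 48, 47, -10, -42] -> [-18, 40, -46, 48, 47, -10, -42] -> [-36, 80, -92, 96, 94, -20, -84] -> [-72, 160, -184, 192, 188, -40, -168] -> [-504, 1120, -1288, 1344, 1316, -280, -1176]
  [38, 22, 47, -30, 20, 0] -> [47, -30, 20, 0] -> [94, -60, 40, 0] -> [188, -120, 80, 0] -> [1316, -840, 560, 0]
  [44, -9, -29] -> [-29] -> [-58] -> [-116] -> [-812]
  [46, 6, -26, 50, -35] -> [-26, 50, -35] -> [-52, 100, -70] -> [-104, 200, -140] -> [-728, 1400, -980]
  [44, 10, 15, 0, -30, 43, 7] -> [15, 0, -30, 43, 7] -> [30, 0, -60, 86, 14] -> [60, 0, -120, 172, 28] -> [420, 0, -840, 1204, 196]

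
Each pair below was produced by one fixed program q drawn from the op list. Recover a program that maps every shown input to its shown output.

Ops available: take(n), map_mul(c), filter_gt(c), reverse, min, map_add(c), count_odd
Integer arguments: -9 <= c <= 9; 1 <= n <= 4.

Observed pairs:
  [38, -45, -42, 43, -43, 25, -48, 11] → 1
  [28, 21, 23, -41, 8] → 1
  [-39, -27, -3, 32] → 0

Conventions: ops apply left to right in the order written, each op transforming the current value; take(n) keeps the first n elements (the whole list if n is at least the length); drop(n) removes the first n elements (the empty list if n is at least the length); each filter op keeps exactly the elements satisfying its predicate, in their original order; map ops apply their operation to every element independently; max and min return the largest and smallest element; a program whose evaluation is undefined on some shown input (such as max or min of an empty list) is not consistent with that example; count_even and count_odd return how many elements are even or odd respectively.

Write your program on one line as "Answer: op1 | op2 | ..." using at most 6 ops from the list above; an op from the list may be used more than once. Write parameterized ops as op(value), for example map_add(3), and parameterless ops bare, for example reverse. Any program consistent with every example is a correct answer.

map_mul(-7) | take(2) | map_add(5) | map_add(-4) | map_mul(-3) | count_odd

Check, running the answer program on each example:
  [38, -45, -42, 43, -43, 25, -48, 11] -> [-266, 315, 294, -301, 301, -175, 336, -77] -> [-266, 315] -> [-261, 320] -> [-265, 316] -> [795, -948] -> 1
  [28, 21, 23, -41, 8] -> [-196, -147, -161, 287, -56] -> [-196, -147] -> [-191, -142] -> [-195, -146] -> [585, 438] -> 1
  [-39, -27, -3, 32] -> [273, 189, 21, -224] -> [273, 189] -> [278, 194] -> [274, 190] -> [-822, -570] -> 0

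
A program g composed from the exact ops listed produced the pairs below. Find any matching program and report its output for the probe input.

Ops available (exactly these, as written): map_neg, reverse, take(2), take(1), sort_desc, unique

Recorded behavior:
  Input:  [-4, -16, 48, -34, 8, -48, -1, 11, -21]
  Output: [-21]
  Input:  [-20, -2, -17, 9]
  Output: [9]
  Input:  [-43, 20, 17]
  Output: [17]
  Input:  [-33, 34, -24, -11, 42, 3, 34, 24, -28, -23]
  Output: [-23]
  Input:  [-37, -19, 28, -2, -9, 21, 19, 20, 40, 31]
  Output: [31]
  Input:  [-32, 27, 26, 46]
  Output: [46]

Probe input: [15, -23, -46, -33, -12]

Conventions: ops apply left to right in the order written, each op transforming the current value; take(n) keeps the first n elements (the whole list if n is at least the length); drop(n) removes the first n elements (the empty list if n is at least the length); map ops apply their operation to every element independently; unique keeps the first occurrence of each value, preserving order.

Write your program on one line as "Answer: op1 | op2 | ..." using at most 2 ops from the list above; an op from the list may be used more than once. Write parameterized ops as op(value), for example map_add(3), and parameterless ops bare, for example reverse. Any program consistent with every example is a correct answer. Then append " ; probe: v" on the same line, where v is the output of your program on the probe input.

reverse | take(1) ; probe: [-12]

Check, running the answer program on each example:
  [-4, -16, 48, -34, 8, -48, -1, 11, -21] -> [-21, 11, -1, -48, 8, -34, 48, -16, -4] -> [-21]
  [-20, -2, -17, 9] -> [9, -17, -2, -20] -> [9]
  [-43, 20, 17] -> [17, 20, -43] -> [17]
  [-33, 34, -24, -11, 42, 3, 34, 24, -28, -23] -> [-23, -28, 24, 34, 3, 42, -11, -24, 34, -33] -> [-23]
  [-37, -19, 28, -2, -9, 21, 19, 20, 40, 31] -> [31, 40, 20, 19, 21, -9, -2, 28, -19, -37] -> [31]
  [-32, 27, 26, 46] -> [46, 26, 27, -32] -> [46]
  probe: [15, -23, -46, -33, -12] -> [-12, -33, -46, -23, 15] -> [-12]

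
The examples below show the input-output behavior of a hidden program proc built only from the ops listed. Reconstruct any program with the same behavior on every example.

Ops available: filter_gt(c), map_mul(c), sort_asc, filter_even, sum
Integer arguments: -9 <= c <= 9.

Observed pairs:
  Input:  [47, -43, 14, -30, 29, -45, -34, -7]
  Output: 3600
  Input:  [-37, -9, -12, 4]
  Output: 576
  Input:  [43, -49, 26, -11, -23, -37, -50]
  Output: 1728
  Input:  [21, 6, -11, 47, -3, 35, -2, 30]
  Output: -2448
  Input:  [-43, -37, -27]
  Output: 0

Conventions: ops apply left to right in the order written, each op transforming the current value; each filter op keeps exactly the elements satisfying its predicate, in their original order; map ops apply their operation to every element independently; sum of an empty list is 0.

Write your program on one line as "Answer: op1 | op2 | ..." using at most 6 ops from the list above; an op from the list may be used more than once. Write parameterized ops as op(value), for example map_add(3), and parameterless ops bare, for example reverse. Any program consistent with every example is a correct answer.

filter_even | sort_asc | map_mul(-9) | map_mul(8) | sum

Check, running the answer program on each example:
  [47, -43, 14, -30, 29, -45, -34, -7] -> [14, -30, -34] -> [-34, -30, 14] -> [306, 270, -126] -> [2448, 2160, -1008] -> 3600
  [-37, -9, -12, 4] -> [-12, 4] -> [-12, 4] -> [108, -36] -> [864, -288] -> 576
  [43, -49, 26, -11, -23, -37, -50] -> [26, -50] -> [-50, 26] -> [450, -234] -> [3600, -1872] -> 1728
  [21, 6, -11, 47, -3, 35, -2, 30] -> [6, -2, 30] -> [-2, 6, 30] -> [18, -54, -270] -> [144, -432, -2160] -> -2448
  [-43, -37, -27] -> [] -> [] -> [] -> [] -> 0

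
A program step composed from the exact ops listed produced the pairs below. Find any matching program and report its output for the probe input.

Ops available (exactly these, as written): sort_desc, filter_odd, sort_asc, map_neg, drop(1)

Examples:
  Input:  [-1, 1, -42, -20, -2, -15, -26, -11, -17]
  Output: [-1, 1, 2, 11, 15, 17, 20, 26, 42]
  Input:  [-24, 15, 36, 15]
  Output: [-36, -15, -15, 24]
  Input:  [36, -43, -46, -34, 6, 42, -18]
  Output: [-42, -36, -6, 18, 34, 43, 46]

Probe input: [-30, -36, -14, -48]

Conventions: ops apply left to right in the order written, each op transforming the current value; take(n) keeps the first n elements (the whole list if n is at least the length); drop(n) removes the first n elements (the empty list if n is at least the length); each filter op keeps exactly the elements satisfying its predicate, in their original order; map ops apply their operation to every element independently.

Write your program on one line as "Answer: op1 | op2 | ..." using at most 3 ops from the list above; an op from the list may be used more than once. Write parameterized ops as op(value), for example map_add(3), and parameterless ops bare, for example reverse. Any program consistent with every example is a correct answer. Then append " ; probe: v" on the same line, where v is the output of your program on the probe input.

map_neg | sort_desc | sort_asc ; probe: [14, 30, 36, 48]

Check, running the answer program on each example:
  [-1, 1, -42, -20, -2, -15, -26, -11, -17] -> [1, -1, 42, 20, 2, 15, 26, 11, 17] -> [42, 26, 20, 17, 15, 11, 2, 1, -1] -> [-1, 1, 2, 11, 15, 17, 20, 26, 42]
  [-24, 15, 36, 15] -> [24, -15, -36, -15] -> [24, -15, -15, -36] -> [-36, -15, -15, 24]
  [36, -43, -46, -34, 6, 42, -18] -> [-36, 43, 46, 34, -6, -42, 18] -> [46, 43, 34, 18, -6, -36, -42] -> [-42, -36, -6, 18, 34, 43, 46]
  probe: [-30, -36, -14, -48] -> [30, 36, 14, 48] -> [48, 36, 30, 14] -> [14, 30, 36, 48]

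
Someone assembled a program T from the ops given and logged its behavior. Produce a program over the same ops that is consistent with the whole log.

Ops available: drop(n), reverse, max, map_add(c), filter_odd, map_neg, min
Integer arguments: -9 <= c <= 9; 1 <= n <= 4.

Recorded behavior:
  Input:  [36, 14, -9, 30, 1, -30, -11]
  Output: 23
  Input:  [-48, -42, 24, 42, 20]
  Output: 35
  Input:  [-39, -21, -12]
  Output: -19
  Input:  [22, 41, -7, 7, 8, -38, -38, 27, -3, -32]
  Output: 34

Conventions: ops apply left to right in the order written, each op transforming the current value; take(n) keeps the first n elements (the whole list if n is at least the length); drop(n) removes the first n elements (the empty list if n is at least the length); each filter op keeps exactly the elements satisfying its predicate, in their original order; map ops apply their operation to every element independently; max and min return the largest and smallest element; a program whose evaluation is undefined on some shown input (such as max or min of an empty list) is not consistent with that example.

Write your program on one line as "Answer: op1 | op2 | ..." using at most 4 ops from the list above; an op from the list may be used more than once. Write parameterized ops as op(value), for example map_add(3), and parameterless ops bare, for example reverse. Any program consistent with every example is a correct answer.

map_add(-7) | drop(1) | max

Check, running the answer program on each example:
  [36, 14, -9, 30, 1, -30, -11] -> [29, 7, -16, 23, -6, -37, -18] -> [7, -16, 23, -6, -37, -18] -> 23
  [-48, -42, 24, 42, 20] -> [-55, -49, 17, 35, 13] -> [-49, 17, 35, 13] -> 35
  [-39, -21, -12] -> [-46, -28, -19] -> [-28, -19] -> -19
  [22, 41, -7, 7, 8, -38, -38, 27, -3, -32] -> [15, 34, -14, 0, 1, -45, -45, 20, -10, -39] -> [34, -14, 0, 1, -45, -45, 20, -10, -39] -> 34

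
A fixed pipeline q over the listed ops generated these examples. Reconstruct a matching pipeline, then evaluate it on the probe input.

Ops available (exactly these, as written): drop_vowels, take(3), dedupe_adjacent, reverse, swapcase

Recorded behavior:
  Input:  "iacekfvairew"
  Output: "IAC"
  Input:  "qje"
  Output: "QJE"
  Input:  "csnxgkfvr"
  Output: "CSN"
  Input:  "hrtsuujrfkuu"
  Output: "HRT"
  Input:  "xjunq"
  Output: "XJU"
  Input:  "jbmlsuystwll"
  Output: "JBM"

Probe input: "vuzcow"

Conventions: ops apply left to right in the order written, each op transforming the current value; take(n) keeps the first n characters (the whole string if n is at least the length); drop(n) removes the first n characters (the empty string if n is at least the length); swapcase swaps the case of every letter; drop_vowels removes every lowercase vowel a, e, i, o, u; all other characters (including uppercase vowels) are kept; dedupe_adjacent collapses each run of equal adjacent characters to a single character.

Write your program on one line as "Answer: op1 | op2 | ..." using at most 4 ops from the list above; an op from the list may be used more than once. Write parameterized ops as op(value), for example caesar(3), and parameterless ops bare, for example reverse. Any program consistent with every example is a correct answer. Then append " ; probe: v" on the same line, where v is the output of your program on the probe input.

swapcase | dedupe_adjacent | take(3) ; probe: "VUZ"

Check, running the answer program on each example:
  "iacekfvairew" -> "IACEKFVAIREW" -> "IACEKFVAIREW" -> "IAC"
  "qje" -> "QJE" -> "QJE" -> "QJE"
  "csnxgkfvr" -> "CSNXGKFVR" -> "CSNXGKFVR" -> "CSN"
  "hrtsuujrfkuu" -> "HRTSUUJRFKUU" -> "HRTSUJRFKU" -> "HRT"
  "xjunq" -> "XJUNQ" -> "XJUNQ" -> "XJU"
  "jbmlsuystwll" -> "JBMLSUYSTWLL" -> "JBMLSUYSTWL" -> "JBM"
  probe: "vuzcow" -> "VUZCOW" -> "VUZCOW" -> "VUZ"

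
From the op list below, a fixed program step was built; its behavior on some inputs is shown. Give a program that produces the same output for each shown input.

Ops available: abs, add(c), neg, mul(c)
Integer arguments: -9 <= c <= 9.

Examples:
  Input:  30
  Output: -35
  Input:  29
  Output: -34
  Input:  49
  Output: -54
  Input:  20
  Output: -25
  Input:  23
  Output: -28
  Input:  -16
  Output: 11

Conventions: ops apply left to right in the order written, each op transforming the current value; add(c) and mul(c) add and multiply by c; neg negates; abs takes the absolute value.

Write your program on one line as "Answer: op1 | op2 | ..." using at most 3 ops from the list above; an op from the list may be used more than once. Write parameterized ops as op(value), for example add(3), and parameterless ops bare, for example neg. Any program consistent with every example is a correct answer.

neg | add(-5)

Check, running the answer program on each example:
  30 -> -30 -> -35
  29 -> -29 -> -34
  49 -> -49 -> -54
  20 -> -20 -> -25
  23 -> -23 -> -28
  -16 -> 16 -> 11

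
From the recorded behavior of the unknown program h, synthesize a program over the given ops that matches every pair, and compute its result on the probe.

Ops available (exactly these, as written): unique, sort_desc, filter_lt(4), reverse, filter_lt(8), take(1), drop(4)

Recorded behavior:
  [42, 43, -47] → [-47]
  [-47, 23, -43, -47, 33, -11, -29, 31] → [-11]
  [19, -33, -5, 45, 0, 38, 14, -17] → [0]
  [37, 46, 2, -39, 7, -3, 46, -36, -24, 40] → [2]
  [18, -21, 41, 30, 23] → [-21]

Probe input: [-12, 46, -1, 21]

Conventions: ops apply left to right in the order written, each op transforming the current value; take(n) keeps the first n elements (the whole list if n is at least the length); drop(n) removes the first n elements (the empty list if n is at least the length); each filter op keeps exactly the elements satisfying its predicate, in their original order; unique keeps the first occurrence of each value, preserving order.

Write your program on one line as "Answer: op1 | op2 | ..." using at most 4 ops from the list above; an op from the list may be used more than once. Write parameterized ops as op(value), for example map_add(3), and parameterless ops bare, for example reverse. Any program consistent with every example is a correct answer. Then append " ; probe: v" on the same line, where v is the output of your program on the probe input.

sort_desc | filter_lt(4) | take(1) ; probe: [-1]

Check, running the answer program on each example:
  [42, 43, -47] -> [43, 42, -47] -> [-47] -> [-47]
  [-47, 23, -43, -47, 33, -11, -29, 31] -> [33, 31, 23, -11, -29, -43, -47, -47] -> [-11, -29, -43, -47, -47] -> [-11]
  [19, -33, -5, 45, 0, 38, 14, -17] -> [45, 38, 19, 14, 0, -5, -17, -33] -> [0, -5, -17, -33] -> [0]
  [37, 46, 2, -39, 7, -3, 46, -36, -24, 40] -> [46, 46, 40, 37, 7, 2, -3, -24, -36, -39] -> [2, -3, -24, -36, -39] -> [2]
  [18, -21, 41, 30, 23] -> [41, 30, 23, 18, -21] -> [-21] -> [-21]
  probe: [-12, 46, -1, 21] -> [46, 21, -1, -12] -> [-1, -12] -> [-1]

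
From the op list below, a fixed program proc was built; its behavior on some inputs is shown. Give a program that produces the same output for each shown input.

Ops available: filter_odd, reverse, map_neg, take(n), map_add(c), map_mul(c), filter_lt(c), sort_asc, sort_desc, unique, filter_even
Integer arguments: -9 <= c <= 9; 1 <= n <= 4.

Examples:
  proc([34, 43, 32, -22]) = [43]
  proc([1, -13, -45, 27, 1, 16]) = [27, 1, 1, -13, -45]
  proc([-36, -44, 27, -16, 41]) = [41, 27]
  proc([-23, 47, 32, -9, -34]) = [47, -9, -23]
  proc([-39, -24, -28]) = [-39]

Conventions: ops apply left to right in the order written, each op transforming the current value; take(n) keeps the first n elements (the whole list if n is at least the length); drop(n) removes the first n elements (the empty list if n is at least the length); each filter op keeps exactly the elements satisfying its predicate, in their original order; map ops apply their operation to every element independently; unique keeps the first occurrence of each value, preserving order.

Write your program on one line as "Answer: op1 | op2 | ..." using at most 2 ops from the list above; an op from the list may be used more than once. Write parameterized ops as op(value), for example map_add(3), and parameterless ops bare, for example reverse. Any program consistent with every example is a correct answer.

sort_desc | filter_odd

Check, running the answer program on each example:
  [34, 43, 32, -22] -> [43, 34, 32, -22] -> [43]
  [1, -13, -45, 27, 1, 16] -> [27, 16, 1, 1, -13, -45] -> [27, 1, 1, -13, -45]
  [-36, -44, 27, -16, 41] -> [41, 27, -16, -36, -44] -> [41, 27]
  [-23, 47, 32, -9, -34] -> [47, 32, -9, -23, -34] -> [47, -9, -23]
  [-39, -24, -28] -> [-24, -28, -39] -> [-39]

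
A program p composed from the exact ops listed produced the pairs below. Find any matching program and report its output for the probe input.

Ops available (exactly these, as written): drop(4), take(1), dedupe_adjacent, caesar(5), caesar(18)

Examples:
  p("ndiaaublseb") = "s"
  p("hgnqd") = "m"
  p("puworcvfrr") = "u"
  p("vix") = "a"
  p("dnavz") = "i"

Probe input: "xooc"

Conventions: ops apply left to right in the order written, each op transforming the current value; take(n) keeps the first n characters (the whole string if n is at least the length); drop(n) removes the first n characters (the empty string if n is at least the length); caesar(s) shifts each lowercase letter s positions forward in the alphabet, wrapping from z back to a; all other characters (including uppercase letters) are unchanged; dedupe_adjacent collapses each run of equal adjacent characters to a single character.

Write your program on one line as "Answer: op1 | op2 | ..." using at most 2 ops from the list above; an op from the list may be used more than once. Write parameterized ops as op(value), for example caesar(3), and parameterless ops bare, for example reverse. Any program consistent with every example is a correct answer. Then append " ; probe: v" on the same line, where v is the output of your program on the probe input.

caesar(5) | take(1) ; probe: "c"

Check, running the answer program on each example:
  "ndiaaublseb" -> "sinffzgqxjg" -> "s"
  "hgnqd" -> "mlsvi" -> "m"
  "puworcvfrr" -> "uzbtwhakww" -> "u"
  "vix" -> "anc" -> "a"
  "dnavz" -> "isfae" -> "i"
  probe: "xooc" -> "ctth" -> "c"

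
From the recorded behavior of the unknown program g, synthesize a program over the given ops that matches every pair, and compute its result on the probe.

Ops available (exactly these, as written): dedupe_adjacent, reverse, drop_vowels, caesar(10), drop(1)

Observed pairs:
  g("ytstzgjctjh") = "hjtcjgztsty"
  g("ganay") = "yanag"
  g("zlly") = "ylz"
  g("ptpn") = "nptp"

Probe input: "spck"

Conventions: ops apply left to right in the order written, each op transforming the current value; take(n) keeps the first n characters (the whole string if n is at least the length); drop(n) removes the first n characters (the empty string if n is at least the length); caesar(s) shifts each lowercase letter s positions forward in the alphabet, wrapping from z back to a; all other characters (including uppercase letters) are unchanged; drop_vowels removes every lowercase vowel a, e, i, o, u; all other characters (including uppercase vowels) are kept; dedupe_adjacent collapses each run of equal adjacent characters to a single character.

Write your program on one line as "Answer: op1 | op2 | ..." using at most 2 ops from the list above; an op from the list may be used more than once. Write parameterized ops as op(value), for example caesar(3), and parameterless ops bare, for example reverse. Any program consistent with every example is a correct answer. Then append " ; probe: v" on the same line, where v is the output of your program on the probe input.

reverse | dedupe_adjacent ; probe: "kcps"

Check, running the answer program on each example:
  "ytstzgjctjh" -> "hjtcjgztsty" -> "hjtcjgztsty"
  "ganay" -> "yanag" -> "yanag"
  "zlly" -> "yllz" -> "ylz"
  "ptpn" -> "nptp" -> "nptp"
  probe: "spck" -> "kcps" -> "kcps"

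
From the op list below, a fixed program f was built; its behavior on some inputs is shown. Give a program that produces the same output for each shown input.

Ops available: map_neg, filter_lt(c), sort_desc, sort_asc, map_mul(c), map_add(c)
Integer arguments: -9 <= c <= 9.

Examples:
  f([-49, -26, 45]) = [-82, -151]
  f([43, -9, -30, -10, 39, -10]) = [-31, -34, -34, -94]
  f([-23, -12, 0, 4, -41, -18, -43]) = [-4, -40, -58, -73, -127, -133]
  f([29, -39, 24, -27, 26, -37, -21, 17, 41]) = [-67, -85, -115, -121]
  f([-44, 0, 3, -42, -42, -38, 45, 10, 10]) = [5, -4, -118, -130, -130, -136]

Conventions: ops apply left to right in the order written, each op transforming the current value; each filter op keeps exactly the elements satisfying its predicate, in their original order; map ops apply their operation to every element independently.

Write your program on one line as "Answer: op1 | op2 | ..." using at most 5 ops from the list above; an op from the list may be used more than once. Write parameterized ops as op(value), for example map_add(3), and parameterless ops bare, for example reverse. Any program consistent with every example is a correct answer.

map_mul(-3) | map_add(4) | map_neg | filter_lt(6) | sort_desc

Check, running the answer program on each example:
  [-49, -26, 45] -> [147, 78, -135] -> [151, 82, -131] -> [-151, -82, 131] -> [-151, -82] -> [-82, -151]
  [43, -9, -30, -10, 39, -10] -> [-129, 27, 90, 30, -117, 30] -> [-125, 31, 94, 34, -113, 34] -> [125, -31, -94, -34, 113, -34] -> [-31, -94, -34, -34] -> [-31, -34, -34, -94]
  [-23, -12, 0, 4, -41, -18, -43] -> [69, 36, 0, -12, 123, 54, 129] -> [73, 40, 4, -8, 127, 58, 133] -> [-73, -40, -4, 8, -127, -58, -133] -> [-73, -40, -4, -127, -58, -133] -> [-4, -40, -58, -73, -127, -133]
  [29, -39, 24, -27, 26, -37, -21, 17, 41] -> [-87, 117, -72, 81, -78, 111, 63, -51, -123] -> [-83, 121, -68, 85, -74, 115, 67, -47, -119] -> [83, -121, 68, -85, 74, -115, -67, 47, 119] -> [-121, -85, -115, -67] -> [-67, -85, -115, -121]
  [-44, 0, 3, -42, -42, -38, 45, 10, 10] -> [132, 0, -9, 126, 126, 114, -135, -30, -30] -> [136, 4, -5, 130, 130, 118, -131, -26, -26] -> [-136, -4, 5, -130, -130, -118, 131, 26, 26] -> [-136, -4, 5, -130, -130, -118] -> [5, -4, -118, -130, -130, -136]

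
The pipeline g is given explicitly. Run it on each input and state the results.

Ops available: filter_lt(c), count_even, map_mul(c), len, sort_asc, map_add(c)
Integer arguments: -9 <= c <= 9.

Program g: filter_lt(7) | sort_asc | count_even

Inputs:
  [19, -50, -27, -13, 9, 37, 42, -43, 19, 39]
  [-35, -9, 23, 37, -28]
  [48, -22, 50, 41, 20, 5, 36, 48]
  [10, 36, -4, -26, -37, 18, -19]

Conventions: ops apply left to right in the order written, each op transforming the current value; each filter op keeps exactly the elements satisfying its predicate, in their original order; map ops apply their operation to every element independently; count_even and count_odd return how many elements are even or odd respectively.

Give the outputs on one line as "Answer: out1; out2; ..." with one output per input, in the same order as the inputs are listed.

1; 1; 1; 2

Execution, op by op:
  [19, -50, -27, -13, 9, 37, 42, -43, 19, 39] -> [-50, -27, -13, -43] -> [-50, -43, -27, -13] -> 1
  [-35, -9, 23, 37, -28] -> [-35, -9, -28] -> [-35, -28, -9] -> 1
  [48, -22, 50, 41, 20, 5, 36, 48] -> [-22, 5] -> [-22, 5] -> 1
  [10, 36, -4, -26, -37, 18, -19] -> [-4, -26, -37, -19] -> [-37, -26, -19, -4] -> 2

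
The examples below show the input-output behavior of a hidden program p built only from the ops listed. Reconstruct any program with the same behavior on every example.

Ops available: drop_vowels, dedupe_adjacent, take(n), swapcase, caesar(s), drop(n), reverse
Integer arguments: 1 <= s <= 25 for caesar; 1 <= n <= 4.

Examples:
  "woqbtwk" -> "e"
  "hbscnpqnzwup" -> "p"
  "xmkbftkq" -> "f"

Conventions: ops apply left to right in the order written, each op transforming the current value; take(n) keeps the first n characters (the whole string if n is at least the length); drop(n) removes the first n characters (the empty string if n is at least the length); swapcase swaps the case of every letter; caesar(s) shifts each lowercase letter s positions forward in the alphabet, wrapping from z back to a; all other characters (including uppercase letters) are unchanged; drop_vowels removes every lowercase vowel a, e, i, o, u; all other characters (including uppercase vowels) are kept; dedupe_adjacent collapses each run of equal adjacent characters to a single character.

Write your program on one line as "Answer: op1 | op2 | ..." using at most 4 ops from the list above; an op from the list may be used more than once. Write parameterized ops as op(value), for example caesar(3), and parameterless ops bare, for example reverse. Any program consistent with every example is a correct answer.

take(1) | caesar(11) | caesar(23)

Check, running the answer program on each example:
  "woqbtwk" -> "w" -> "h" -> "e"
  "hbscnpqnzwup" -> "h" -> "s" -> "p"
  "xmkbftkq" -> "x" -> "i" -> "f"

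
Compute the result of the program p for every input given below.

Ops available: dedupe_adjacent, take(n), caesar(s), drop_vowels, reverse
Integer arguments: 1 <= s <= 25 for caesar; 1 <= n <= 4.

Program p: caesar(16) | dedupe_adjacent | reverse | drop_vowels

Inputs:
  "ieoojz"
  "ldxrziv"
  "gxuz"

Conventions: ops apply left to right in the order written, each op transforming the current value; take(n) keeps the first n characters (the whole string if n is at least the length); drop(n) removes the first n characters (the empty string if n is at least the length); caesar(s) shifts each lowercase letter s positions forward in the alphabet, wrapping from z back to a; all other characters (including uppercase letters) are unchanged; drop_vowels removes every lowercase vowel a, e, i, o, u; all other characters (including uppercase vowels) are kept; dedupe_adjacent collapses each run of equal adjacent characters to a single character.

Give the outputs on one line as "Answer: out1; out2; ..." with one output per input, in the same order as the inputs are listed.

"pzy"; "lyphntb"; "pknw"

Execution, op by op:
  "ieoojz" -> "yueezp" -> "yuezp" -> "pzeuy" -> "pzy"
  "ldxrziv" -> "btnhpyl" -> "btnhpyl" -> "lyphntb" -> "lyphntb"
  "gxuz" -> "wnkp" -> "wnkp" -> "pknw" -> "pknw"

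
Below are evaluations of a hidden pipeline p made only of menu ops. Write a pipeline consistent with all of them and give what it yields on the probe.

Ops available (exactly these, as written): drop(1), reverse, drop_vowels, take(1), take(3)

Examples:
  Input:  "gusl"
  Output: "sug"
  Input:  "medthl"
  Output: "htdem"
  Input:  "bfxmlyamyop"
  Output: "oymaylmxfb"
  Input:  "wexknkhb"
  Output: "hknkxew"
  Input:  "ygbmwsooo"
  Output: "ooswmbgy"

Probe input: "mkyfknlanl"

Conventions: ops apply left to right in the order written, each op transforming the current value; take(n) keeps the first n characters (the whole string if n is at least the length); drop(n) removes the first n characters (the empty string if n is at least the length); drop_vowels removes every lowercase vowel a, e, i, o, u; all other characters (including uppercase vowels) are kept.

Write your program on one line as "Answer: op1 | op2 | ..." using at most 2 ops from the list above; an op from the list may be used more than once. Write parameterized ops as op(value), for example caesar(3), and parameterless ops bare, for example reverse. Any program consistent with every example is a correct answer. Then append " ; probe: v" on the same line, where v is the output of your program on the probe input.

reverse | drop(1) ; probe: "nalnkfykm"

Check, running the answer program on each example:
  "gusl" -> "lsug" -> "sug"
  "medthl" -> "lhtdem" -> "htdem"
  "bfxmlyamyop" -> "poymaylmxfb" -> "oymaylmxfb"
  "wexknkhb" -> "bhknkxew" -> "hknkxew"
  "ygbmwsooo" -> "oooswmbgy" -> "ooswmbgy"
  probe: "mkyfknlanl" -> "lnalnkfykm" -> "nalnkfykm"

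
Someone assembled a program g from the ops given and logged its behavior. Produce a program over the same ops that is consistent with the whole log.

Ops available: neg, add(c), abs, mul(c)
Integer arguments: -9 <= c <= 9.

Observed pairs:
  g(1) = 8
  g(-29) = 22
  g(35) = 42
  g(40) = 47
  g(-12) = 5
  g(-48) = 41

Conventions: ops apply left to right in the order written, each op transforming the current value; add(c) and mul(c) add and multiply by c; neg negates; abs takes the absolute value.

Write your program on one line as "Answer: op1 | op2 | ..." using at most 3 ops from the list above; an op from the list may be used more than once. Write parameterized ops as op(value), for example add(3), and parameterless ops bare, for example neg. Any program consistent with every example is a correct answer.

neg | add(-7) | abs

Check, running the answer program on each example:
  1 -> -1 -> -8 -> 8
  -29 -> 29 -> 22 -> 22
  35 -> -35 -> -42 -> 42
  40 -> -40 -> -47 -> 47
  -12 -> 12 -> 5 -> 5
  -48 -> 48 -> 41 -> 41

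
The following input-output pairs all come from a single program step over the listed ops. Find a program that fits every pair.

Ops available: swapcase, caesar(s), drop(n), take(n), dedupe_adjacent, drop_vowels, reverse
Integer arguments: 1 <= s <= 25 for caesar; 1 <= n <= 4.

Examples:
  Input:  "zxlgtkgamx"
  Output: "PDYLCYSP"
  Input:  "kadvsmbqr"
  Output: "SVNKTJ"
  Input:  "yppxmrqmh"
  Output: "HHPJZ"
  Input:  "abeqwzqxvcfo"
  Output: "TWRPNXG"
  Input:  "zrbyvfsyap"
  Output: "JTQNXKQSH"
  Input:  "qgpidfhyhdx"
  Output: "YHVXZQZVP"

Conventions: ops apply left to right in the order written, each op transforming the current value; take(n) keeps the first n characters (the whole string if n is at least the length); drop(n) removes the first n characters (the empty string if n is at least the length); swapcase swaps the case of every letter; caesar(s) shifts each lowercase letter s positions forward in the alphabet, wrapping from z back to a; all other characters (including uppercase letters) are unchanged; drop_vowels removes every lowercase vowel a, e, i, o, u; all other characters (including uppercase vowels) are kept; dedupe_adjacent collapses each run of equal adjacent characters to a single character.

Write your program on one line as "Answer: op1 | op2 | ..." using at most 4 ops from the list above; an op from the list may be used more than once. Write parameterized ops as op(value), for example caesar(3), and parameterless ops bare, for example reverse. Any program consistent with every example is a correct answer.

caesar(18) | drop(1) | drop_vowels | swapcase

Check, running the answer program on each example:
  "zxlgtkgamx" -> "rpdylcysep" -> "pdylcysep" -> "pdylcysp" -> "PDYLCYSP"
  "kadvsmbqr" -> "csvnketij" -> "svnketij" -> "svnktj" -> "SVNKTJ"
  "yppxmrqmh" -> "qhhpejiez" -> "hhpejiez" -> "hhpjz" -> "HHPJZ"
  "abeqwzqxvcfo" -> "stwioripnuxg" -> "twioripnuxg" -> "twrpnxg" -> "TWRPNXG"
  "zrbyvfsyap" -> "rjtqnxkqsh" -> "jtqnxkqsh" -> "jtqnxkqsh" -> "JTQNXKQSH"
  "qgpidfhyhdx" -> "iyhavxzqzvp" -> "yhavxzqzvp" -> "yhvxzqzvp" -> "YHVXZQZVP"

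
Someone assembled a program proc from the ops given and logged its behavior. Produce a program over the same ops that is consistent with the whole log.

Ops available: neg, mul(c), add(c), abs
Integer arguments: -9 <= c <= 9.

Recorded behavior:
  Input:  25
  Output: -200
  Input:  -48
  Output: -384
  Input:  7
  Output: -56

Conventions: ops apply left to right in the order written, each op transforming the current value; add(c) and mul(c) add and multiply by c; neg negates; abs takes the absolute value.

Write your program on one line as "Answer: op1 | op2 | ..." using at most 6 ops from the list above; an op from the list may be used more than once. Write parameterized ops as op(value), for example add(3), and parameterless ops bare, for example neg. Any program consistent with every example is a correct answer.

mul(2) | mul(4) | neg | abs | neg

Check, running the answer program on each example:
  25 -> 50 -> 200 -> -200 -> 200 -> -200
  -48 -> -96 -> -384 -> 384 -> 384 -> -384
  7 -> 14 -> 56 -> -56 -> 56 -> -56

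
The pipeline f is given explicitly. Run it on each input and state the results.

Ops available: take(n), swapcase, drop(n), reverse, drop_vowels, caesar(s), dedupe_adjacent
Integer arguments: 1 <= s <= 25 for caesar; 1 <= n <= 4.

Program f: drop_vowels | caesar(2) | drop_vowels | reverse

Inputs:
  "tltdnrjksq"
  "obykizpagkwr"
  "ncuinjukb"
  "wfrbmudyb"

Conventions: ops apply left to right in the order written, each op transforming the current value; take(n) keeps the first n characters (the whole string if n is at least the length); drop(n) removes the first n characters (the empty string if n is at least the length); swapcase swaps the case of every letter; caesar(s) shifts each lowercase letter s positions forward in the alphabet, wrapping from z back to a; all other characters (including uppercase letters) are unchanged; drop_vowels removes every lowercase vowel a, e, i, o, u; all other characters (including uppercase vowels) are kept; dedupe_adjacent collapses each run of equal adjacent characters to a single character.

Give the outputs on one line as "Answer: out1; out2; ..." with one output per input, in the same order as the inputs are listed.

"smltpfvnv"; "tymrbmd"; "dmlpp"; "dfdthy"

Execution, op by op:
  "tltdnrjksq" -> "tltdnrjksq" -> "vnvfptlmus" -> "vnvfptlms" -> "smltpfvnv"
  "obykizpagkwr" -> "bykzpgkwr" -> "dambrimyt" -> "dmbrmyt" -> "tymrbmd"
  "ncuinjukb" -> "ncnjkb" -> "peplmd" -> "pplmd" -> "dmlpp"
  "wfrbmudyb" -> "wfrbmdyb" -> "yhtdofad" -> "yhtdfd" -> "dfdthy"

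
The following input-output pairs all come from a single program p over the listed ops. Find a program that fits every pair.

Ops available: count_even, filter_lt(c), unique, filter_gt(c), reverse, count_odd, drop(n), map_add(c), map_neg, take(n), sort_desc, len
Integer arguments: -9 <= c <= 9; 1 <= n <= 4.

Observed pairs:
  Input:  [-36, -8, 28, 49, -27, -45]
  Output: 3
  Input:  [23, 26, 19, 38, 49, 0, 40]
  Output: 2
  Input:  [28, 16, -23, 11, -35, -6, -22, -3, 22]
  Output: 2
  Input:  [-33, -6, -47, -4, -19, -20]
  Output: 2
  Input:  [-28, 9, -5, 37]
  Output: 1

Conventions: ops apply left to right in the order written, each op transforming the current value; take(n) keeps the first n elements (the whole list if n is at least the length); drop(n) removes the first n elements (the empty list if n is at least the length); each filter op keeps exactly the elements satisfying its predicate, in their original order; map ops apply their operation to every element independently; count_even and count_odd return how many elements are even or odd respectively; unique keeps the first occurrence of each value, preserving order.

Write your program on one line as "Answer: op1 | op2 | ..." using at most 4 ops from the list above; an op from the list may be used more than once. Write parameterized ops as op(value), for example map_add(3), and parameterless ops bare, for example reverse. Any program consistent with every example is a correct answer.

map_neg | map_add(-4) | take(4) | count_even

Check, running the answer program on each example:
  [-36, -8, 28, 49, -27, -45] -> [36, 8, -28, -49, 27, 45] -> [32, 4, -32, -53, 23, 41] -> [32, 4, -32, -53] -> 3
  [23, 26, 19, 38, 49, 0, 40] -> [-23, -26, -19, -38, -49, 0, -40] -> [-27, -30, -23, -42, -53, -4, -44] -> [-27, -30, -23, -42] -> 2
  [28, 16, -23, 11, -35, -6, -22, -3, 22] -> [-28, -16, 23, -11, 35, 6, 22, 3, -22] -> [-32, -20, 19, -15, 31, 2, 18, -1, -26] -> [-32, -20, 19, -15] -> 2
  [-33, -6, -47, -4, -19, -20] -> [33, 6, 47, 4, 19, 20] -> [29, 2, 43, 0, 15, 16] -> [29, 2, 43, 0] -> 2
  [-28, 9, -5, 37] -> [28, -9, 5, -37] -> [24, -13, 1, -41] -> [24, -13, 1, -41] -> 1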